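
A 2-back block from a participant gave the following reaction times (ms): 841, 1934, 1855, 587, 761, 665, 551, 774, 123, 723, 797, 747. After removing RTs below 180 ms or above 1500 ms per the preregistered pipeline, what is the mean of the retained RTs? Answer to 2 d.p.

Excluded: 123, 1855, 1934
Retained (n=9): Σ = 6446
Mean = 6446/9 = 716.2222

716.22 ms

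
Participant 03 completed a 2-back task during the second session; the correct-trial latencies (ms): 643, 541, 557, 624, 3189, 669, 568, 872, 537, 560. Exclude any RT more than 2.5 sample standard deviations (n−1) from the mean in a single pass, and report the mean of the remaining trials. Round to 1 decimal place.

619.0 ms

n = 10, ΣRT = 8760, M = 876.000
Σ(x−M)² = 6034254.00; s = √(6034254.00/9) = 818.824
Cutoffs: 876.000 ± 2.5·818.824 → [-1171.1, 2923.1]
Outside: 3189 → excluded.
Retained (n=9): Σ = 5571, mean = 5571/9 = 619.000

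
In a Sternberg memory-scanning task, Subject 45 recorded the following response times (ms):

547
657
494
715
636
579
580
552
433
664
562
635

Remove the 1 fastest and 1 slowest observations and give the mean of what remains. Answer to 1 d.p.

Sorted: 433, 494, 547, 552, 562, 579, 580, 635, 636, 657, 664, 715
Drop lowest 1 (433) and highest 1 (715)
Remaining (n=10): Σ = 5906, mean = 5906/10 = 590.600

590.6 ms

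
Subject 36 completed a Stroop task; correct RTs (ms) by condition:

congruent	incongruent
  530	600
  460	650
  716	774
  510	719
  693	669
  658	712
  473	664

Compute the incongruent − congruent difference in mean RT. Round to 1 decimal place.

106.9 ms

M(congruent) = 4040/7 = 577.143
M(incongruent) = 4788/7 = 684.000
Difference = 684.000 − 577.143 = 106.857 ms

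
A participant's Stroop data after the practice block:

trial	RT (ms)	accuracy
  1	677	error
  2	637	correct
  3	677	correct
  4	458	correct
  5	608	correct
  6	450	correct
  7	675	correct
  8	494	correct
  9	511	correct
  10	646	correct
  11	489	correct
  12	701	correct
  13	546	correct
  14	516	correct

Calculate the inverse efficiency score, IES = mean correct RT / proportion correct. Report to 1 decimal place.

613.7 ms

Correct trials (n=13): 637, 677, 458, 608, 450, 675, 494, 511, 646, 489, 701, 546, 516
Mean correct RT = 7408/13 = 569.8462 ms
Proportion correct = 13/14
IES = 569.8462 / (13/14) = 613.680 ms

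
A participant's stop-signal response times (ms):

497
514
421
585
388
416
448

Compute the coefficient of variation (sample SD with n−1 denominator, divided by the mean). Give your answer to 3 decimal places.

n = 7, Σ = 3269, M = 467.0000
Σ(x−M)² = 28352.000; s = √(28352.000/6) = 68.7411
CV = 68.7411 / 467.0000 = 0.14720

0.147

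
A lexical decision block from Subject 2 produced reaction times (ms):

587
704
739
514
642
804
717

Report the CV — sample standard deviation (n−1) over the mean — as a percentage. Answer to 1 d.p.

n = 7, Σ = 4707, M = 672.4286
Σ(x−M)² = 58049.714; s = √(58049.714/6) = 98.3613
CV = 98.3613 / 672.4286 = 0.14628 = 14.628%

14.6%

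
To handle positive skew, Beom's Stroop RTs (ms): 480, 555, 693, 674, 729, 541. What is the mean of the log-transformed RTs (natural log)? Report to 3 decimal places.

6.405

ln(RT): 6.1738, 6.3190, 6.5410, 6.5132, 6.5917, 6.2934
Σ ln(RT) = 38.4321
Mean = 38.4321/6 = 6.40535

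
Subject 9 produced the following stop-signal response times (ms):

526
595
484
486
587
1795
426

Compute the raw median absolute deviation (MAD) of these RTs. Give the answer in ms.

Sorted: 426, 484, 486, 526, 587, 595, 1795 → median = 526
|x − 526|: 0, 69, 42, 40, 61, 1269, 100
Sorted deviations: 0, 40, 42, 61, 69, 100, 1269 → MAD = 61

61 ms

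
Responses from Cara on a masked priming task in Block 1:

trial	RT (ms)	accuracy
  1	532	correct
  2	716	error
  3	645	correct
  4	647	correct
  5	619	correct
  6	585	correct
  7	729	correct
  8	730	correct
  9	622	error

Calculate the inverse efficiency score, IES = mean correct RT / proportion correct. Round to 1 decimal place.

824.1 ms

Correct trials (n=7): 532, 645, 647, 619, 585, 729, 730
Mean correct RT = 4487/7 = 641.0000 ms
Proportion correct = 7/9
IES = 641.0000 / (7/9) = 824.143 ms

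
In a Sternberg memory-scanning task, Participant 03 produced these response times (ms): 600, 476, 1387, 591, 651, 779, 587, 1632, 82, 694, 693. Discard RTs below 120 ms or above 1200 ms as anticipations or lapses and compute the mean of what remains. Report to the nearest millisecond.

Excluded: 82, 1387, 1632
Retained (n=8): Σ = 5071
Mean = 5071/8 = 633.8750

634 ms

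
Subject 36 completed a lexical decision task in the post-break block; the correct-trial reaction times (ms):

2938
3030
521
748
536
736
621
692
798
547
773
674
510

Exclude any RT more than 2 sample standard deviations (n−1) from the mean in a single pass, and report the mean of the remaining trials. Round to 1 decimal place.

650.5 ms

n = 13, ΣRT = 13124, M = 1009.538
Σ(x−M)² = 9335921.23; s = √(9335921.23/12) = 882.039
Cutoffs: 1009.538 ± 2·882.039 → [-754.5, 2773.6]
Outside: 2938, 3030 → excluded.
Retained (n=11): Σ = 7156, mean = 7156/11 = 650.545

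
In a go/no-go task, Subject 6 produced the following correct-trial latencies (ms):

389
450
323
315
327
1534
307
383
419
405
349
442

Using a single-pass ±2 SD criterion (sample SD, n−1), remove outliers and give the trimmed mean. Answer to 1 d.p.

n = 12, ΣRT = 5643, M = 470.250
Σ(x−M)² = 1261528.25; s = √(1261528.25/11) = 338.651
Cutoffs: 470.250 ± 2·338.651 → [-207.1, 1147.6]
Outside: 1534 → excluded.
Retained (n=11): Σ = 4109, mean = 4109/11 = 373.545

373.5 ms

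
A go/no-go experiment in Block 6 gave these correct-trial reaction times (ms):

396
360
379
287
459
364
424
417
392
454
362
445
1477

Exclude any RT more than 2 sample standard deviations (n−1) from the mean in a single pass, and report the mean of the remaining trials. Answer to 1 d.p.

n = 13, ΣRT = 6216, M = 478.154
Σ(x−M)² = 1107441.69; s = √(1107441.69/12) = 303.787
Cutoffs: 478.154 ± 2·303.787 → [-129.4, 1085.7]
Outside: 1477 → excluded.
Retained (n=12): Σ = 4739, mean = 4739/12 = 394.917

394.9 ms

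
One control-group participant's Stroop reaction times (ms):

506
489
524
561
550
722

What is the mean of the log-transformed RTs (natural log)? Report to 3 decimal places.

6.317

ln(RT): 6.2265, 6.1924, 6.2615, 6.3297, 6.3099, 6.5820
Σ ln(RT) = 37.9021
Mean = 37.9021/6 = 6.31701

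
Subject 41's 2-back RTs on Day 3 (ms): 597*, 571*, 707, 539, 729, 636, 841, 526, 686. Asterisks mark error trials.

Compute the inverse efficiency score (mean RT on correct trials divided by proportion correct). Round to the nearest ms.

857 ms

Correct trials (n=7): 707, 539, 729, 636, 841, 526, 686
Mean correct RT = 4664/7 = 666.2857 ms
Proportion correct = 7/9
IES = 666.2857 / (7/9) = 856.653 ms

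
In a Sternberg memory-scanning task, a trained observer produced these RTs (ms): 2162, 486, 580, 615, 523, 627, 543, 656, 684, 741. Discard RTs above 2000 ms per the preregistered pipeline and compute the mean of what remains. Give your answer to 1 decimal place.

Excluded: 2162
Retained (n=9): Σ = 5455
Mean = 5455/9 = 606.1111

606.1 ms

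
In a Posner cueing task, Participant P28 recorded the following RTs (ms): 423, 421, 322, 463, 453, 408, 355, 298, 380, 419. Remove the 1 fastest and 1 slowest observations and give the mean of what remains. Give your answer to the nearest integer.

398 ms

Sorted: 298, 322, 355, 380, 408, 419, 421, 423, 453, 463
Drop lowest 1 (298) and highest 1 (463)
Remaining (n=8): Σ = 3181, mean = 3181/8 = 397.625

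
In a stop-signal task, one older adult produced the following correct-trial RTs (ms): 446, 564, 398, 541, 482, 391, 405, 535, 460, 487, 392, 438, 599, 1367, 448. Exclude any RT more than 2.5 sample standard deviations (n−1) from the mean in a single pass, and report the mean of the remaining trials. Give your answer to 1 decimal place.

n = 15, ΣRT = 7953, M = 530.200
Σ(x−M)² = 809342.40; s = √(809342.40/14) = 240.437
Cutoffs: 530.200 ± 2.5·240.437 → [-70.9, 1131.3]
Outside: 1367 → excluded.
Retained (n=14): Σ = 6586, mean = 6586/14 = 470.429

470.4 ms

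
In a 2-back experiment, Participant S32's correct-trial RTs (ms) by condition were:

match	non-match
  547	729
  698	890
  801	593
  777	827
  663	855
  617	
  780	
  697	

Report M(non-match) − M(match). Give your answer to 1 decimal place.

M(match) = 5580/8 = 697.500
M(non-match) = 3894/5 = 778.800
Difference = 778.800 − 697.500 = 81.300 ms

81.3 ms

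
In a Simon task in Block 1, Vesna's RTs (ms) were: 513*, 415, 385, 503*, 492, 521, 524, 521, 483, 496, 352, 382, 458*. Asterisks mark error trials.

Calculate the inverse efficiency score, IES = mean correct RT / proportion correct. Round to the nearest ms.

Correct trials (n=10): 415, 385, 492, 521, 524, 521, 483, 496, 352, 382
Mean correct RT = 4571/10 = 457.1000 ms
Proportion correct = 10/13
IES = 457.1000 / (10/13) = 594.230 ms

594 ms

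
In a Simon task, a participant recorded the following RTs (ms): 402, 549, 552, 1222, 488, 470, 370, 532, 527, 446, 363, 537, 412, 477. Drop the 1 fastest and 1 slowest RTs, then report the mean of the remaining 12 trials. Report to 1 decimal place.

480.2 ms

Sorted: 363, 370, 402, 412, 446, 470, 477, 488, 527, 532, 537, 549, 552, 1222
Drop lowest 1 (363) and highest 1 (1222)
Remaining (n=12): Σ = 5762, mean = 5762/12 = 480.167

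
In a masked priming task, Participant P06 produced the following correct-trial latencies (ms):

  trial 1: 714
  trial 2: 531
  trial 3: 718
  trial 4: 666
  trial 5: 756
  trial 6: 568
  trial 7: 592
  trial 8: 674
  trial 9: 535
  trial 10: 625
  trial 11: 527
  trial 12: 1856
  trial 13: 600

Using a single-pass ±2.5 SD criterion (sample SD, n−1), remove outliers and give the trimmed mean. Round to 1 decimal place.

625.5 ms

n = 13, ΣRT = 9362, M = 720.154
Σ(x−M)² = 1466971.69; s = √(1466971.69/12) = 349.639
Cutoffs: 720.154 ± 2.5·349.639 → [-153.9, 1594.3]
Outside: 1856 → excluded.
Retained (n=12): Σ = 7506, mean = 7506/12 = 625.500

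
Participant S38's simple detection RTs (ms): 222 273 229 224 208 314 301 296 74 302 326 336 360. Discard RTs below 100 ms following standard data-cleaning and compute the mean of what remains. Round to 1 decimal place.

282.6 ms

Excluded: 74
Retained (n=12): Σ = 3391
Mean = 3391/12 = 282.5833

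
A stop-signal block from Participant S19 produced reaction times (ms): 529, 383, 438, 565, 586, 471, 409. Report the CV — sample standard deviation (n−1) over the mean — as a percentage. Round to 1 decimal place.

n = 7, Σ = 3381, M = 483.0000
Σ(x−M)² = 37094.000; s = √(37094.000/6) = 78.6278
CV = 78.6278 / 483.0000 = 0.16279 = 16.279%

16.3%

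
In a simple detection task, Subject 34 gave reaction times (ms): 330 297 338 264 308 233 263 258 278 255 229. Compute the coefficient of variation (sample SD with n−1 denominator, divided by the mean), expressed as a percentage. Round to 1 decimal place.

13.2%

n = 11, Σ = 3053, M = 277.5455
Σ(x−M)² = 13338.727; s = √(13338.727/10) = 36.5222
CV = 36.5222 / 277.5455 = 0.13159 = 13.159%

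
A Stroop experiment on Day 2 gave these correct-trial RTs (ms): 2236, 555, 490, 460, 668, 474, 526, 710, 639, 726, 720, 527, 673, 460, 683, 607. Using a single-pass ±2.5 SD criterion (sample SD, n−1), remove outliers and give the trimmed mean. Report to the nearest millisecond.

n = 16, ΣRT = 11154, M = 697.125
Σ(x−M)² = 2666357.75; s = √(2666357.75/15) = 421.613
Cutoffs: 697.125 ± 2.5·421.613 → [-356.9, 1751.2]
Outside: 2236 → excluded.
Retained (n=15): Σ = 8918, mean = 8918/15 = 594.533

595 ms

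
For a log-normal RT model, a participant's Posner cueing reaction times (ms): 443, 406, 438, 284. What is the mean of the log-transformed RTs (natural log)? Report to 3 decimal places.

5.958

ln(RT): 6.0936, 6.0064, 6.0822, 5.6490
Σ ln(RT) = 23.8311
Mean = 23.8311/4 = 5.95778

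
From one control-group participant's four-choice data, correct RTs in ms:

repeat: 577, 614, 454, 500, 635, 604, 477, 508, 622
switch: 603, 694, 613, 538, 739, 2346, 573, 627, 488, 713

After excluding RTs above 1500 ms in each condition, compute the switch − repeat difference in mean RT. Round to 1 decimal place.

switch: exclude 2346
M(repeat) = 4991/9 = 554.556
M(switch) = 5588/9 = 620.889
Difference = 620.889 − 554.556 = 66.333 ms

66.3 ms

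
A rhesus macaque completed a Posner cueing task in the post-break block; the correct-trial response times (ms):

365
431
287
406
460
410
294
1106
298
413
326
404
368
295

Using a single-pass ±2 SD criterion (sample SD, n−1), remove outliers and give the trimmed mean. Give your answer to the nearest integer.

366 ms

n = 14, ΣRT = 5863, M = 418.786
Σ(x−M)² = 551536.36; s = √(551536.36/13) = 205.975
Cutoffs: 418.786 ± 2·205.975 → [6.8, 830.7]
Outside: 1106 → excluded.
Retained (n=13): Σ = 4757, mean = 4757/13 = 365.923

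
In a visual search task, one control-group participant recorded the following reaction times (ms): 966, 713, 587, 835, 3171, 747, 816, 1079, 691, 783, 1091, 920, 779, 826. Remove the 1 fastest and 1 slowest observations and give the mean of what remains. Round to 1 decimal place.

853.8 ms

Sorted: 587, 691, 713, 747, 779, 783, 816, 826, 835, 920, 966, 1079, 1091, 3171
Drop lowest 1 (587) and highest 1 (3171)
Remaining (n=12): Σ = 10246, mean = 10246/12 = 853.833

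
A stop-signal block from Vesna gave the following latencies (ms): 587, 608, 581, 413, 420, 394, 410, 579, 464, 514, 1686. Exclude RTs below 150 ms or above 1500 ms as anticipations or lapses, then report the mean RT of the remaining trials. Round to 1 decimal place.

Excluded: 1686
Retained (n=10): Σ = 4970
Mean = 4970/10 = 497.0000

497.0 ms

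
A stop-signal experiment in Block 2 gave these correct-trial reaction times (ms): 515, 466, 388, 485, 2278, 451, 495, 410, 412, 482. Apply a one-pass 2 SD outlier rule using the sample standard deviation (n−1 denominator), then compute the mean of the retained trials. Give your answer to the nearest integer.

456 ms

n = 10, ΣRT = 6382, M = 638.200
Σ(x−M)² = 3003035.60; s = √(3003035.60/9) = 577.642
Cutoffs: 638.200 ± 2·577.642 → [-517.1, 1793.5]
Outside: 2278 → excluded.
Retained (n=9): Σ = 4104, mean = 4104/9 = 456.000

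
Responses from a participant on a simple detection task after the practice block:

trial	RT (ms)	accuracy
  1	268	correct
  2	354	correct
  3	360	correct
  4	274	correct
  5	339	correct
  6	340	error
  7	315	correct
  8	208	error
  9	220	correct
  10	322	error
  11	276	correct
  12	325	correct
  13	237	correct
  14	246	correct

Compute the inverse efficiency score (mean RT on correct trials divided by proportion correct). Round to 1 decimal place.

371.9 ms

Correct trials (n=11): 268, 354, 360, 274, 339, 315, 220, 276, 325, 237, 246
Mean correct RT = 3214/11 = 292.1818 ms
Proportion correct = 11/14
IES = 292.1818 / (11/14) = 371.868 ms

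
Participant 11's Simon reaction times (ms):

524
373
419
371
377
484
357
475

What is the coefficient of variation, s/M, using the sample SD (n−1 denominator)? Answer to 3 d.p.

0.151

n = 8, Σ = 3380, M = 422.5000
Σ(x−M)² = 28316.000; s = √(28316.000/7) = 63.6014
CV = 63.6014 / 422.5000 = 0.15054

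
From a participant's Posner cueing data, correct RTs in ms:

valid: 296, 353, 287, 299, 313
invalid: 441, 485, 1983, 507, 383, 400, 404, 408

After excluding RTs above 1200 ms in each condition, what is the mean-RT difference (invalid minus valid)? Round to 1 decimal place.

123.0 ms

invalid: exclude 1983
M(valid) = 1548/5 = 309.600
M(invalid) = 3028/7 = 432.571
Difference = 432.571 − 309.600 = 122.971 ms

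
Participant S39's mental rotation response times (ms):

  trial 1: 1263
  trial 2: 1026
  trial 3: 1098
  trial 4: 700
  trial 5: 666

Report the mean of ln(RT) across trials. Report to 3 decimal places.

6.826

ln(RT): 7.1412, 6.9334, 7.0012, 6.5511, 6.5013
Σ ln(RT) = 34.1283
Mean = 34.1283/5 = 6.82566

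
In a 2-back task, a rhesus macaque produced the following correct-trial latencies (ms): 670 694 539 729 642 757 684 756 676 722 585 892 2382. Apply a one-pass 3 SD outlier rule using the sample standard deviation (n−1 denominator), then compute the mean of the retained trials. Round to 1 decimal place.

695.5 ms

n = 13, ΣRT = 10728, M = 825.231
Σ(x−M)² = 2714100.31; s = √(2714100.31/12) = 475.579
Cutoffs: 825.231 ± 3·475.579 → [-601.5, 2252.0]
Outside: 2382 → excluded.
Retained (n=12): Σ = 8346, mean = 8346/12 = 695.500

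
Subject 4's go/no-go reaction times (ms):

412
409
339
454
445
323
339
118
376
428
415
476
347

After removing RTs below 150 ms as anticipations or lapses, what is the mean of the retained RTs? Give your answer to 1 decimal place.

Excluded: 118
Retained (n=12): Σ = 4763
Mean = 4763/12 = 396.9167

396.9 ms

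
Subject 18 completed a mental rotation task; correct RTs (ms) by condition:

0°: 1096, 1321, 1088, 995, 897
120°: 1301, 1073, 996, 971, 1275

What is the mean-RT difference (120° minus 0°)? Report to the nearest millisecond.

M(0°) = 5397/5 = 1079.400
M(120°) = 5616/5 = 1123.200
Difference = 1123.200 − 1079.400 = 43.800 ms

44 ms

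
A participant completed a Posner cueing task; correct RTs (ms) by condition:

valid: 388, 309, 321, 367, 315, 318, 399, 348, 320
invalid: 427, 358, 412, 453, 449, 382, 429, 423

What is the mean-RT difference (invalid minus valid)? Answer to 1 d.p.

M(valid) = 3085/9 = 342.778
M(invalid) = 3333/8 = 416.625
Difference = 416.625 − 342.778 = 73.847 ms

73.8 ms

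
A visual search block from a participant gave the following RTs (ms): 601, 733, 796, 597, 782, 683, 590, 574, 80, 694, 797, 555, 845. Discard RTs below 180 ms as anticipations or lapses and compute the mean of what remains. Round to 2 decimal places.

Excluded: 80
Retained (n=12): Σ = 8247
Mean = 8247/12 = 687.2500

687.25 ms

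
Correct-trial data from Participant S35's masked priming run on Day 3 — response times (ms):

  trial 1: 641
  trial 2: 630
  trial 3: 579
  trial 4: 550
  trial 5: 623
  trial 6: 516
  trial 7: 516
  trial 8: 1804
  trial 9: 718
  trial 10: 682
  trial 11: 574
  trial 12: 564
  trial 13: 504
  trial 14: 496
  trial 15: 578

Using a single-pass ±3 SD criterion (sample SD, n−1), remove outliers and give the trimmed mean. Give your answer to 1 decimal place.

583.6 ms

n = 15, ΣRT = 9975, M = 665.000
Σ(x−M)² = 1449540.00; s = √(1449540.00/14) = 321.774
Cutoffs: 665.000 ± 3·321.774 → [-300.3, 1630.3]
Outside: 1804 → excluded.
Retained (n=14): Σ = 8171, mean = 8171/14 = 583.643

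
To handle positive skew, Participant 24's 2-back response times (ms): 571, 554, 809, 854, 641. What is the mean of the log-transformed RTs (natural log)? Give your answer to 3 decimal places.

ln(RT): 6.3474, 6.3172, 6.6958, 6.7499, 6.4630
Σ ln(RT) = 32.5733
Mean = 32.5733/5 = 6.51466

6.515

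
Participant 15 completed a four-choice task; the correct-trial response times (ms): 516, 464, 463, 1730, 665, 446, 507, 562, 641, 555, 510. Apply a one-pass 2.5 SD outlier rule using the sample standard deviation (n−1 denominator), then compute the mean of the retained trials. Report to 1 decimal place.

n = 11, ΣRT = 7059, M = 641.727
Σ(x−M)² = 1351908.18; s = √(1351908.18/10) = 367.683
Cutoffs: 641.727 ± 2.5·367.683 → [-277.5, 1560.9]
Outside: 1730 → excluded.
Retained (n=10): Σ = 5329, mean = 5329/10 = 532.900

532.9 ms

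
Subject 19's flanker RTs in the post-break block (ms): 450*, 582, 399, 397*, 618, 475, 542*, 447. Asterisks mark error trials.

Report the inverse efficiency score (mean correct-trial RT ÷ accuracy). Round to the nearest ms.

Correct trials (n=5): 582, 399, 618, 475, 447
Mean correct RT = 2521/5 = 504.2000 ms
Proportion correct = 5/8
IES = 504.2000 / (5/8) = 806.720 ms

807 ms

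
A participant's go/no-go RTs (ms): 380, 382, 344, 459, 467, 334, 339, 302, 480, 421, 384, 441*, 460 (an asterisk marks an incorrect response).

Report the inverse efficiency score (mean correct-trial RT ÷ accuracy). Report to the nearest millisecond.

Correct trials (n=12): 380, 382, 344, 459, 467, 334, 339, 302, 480, 421, 384, 460
Mean correct RT = 4752/12 = 396.0000 ms
Proportion correct = 12/13
IES = 396.0000 / (12/13) = 429.000 ms

429 ms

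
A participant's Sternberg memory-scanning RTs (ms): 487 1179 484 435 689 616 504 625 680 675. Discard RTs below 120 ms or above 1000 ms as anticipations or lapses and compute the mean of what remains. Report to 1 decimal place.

Excluded: 1179
Retained (n=9): Σ = 5195
Mean = 5195/9 = 577.2222

577.2 ms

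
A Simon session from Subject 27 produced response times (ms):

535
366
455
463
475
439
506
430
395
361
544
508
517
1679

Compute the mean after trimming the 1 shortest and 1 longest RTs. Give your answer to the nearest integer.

469 ms

Sorted: 361, 366, 395, 430, 439, 455, 463, 475, 506, 508, 517, 535, 544, 1679
Drop lowest 1 (361) and highest 1 (1679)
Remaining (n=12): Σ = 5633, mean = 5633/12 = 469.417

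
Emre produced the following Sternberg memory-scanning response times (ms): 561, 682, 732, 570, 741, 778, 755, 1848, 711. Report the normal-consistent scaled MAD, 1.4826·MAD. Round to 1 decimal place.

Sorted: 561, 570, 682, 711, 732, 741, 755, 778, 1848 → median = 732
|x − 732| sorted: 0, 9, 21, 23, 46, 50, 162, 171, 1116 → MAD = 46
Robust SD ≈ 1.4826 × 46 = 68.200

68.2 ms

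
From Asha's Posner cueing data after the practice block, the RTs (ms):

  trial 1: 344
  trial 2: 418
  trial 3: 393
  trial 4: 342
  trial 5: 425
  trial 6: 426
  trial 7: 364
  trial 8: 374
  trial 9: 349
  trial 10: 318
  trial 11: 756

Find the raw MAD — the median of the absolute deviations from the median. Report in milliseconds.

Sorted: 318, 342, 344, 349, 364, 374, 393, 418, 425, 426, 756 → median = 374
|x − 374|: 30, 44, 19, 32, 51, 52, 10, 0, 25, 56, 382
Sorted deviations: 0, 10, 19, 25, 30, 32, 44, 51, 52, 56, 382 → MAD = 32

32 ms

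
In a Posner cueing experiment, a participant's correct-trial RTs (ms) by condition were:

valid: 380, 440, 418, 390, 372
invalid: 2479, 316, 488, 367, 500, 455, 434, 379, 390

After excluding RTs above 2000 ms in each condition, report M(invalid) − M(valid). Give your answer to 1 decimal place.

invalid: exclude 2479
M(valid) = 2000/5 = 400.000
M(invalid) = 3329/8 = 416.125
Difference = 416.125 − 400.000 = 16.125 ms

16.1 ms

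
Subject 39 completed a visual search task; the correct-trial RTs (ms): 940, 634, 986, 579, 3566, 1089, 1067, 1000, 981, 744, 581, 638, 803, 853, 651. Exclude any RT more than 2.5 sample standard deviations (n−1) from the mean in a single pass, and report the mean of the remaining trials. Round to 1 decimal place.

824.7 ms

n = 15, ΣRT = 15112, M = 1007.467
Σ(x−M)² = 7465643.73; s = √(7465643.73/14) = 730.247
Cutoffs: 1007.467 ± 2.5·730.247 → [-818.2, 2833.1]
Outside: 3566 → excluded.
Retained (n=14): Σ = 11546, mean = 11546/14 = 824.714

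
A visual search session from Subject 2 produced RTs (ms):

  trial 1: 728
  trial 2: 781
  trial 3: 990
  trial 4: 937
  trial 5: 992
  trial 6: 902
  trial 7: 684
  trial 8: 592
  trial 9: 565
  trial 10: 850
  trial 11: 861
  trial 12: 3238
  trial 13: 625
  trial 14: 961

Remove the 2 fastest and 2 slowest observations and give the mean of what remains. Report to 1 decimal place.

Sorted: 565, 592, 625, 684, 728, 781, 850, 861, 902, 937, 961, 990, 992, 3238
Drop lowest 2 (565, 592) and highest 2 (992, 3238)
Remaining (n=10): Σ = 8319, mean = 8319/10 = 831.900

831.9 ms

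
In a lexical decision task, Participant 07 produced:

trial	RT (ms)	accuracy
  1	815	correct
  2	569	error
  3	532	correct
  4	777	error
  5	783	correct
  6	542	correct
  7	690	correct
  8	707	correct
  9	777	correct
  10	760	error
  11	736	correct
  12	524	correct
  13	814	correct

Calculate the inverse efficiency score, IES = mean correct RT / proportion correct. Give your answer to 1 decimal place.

899.6 ms

Correct trials (n=10): 815, 532, 783, 542, 690, 707, 777, 736, 524, 814
Mean correct RT = 6920/10 = 692.0000 ms
Proportion correct = 10/13
IES = 692.0000 / (10/13) = 899.600 ms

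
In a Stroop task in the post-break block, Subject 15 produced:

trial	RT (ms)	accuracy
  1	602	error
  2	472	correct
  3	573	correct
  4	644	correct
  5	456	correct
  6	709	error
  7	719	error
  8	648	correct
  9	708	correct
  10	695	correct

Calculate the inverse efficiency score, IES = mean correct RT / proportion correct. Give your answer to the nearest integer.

856 ms

Correct trials (n=7): 472, 573, 644, 456, 648, 708, 695
Mean correct RT = 4196/7 = 599.4286 ms
Proportion correct = 7/10
IES = 599.4286 / (7/10) = 856.327 ms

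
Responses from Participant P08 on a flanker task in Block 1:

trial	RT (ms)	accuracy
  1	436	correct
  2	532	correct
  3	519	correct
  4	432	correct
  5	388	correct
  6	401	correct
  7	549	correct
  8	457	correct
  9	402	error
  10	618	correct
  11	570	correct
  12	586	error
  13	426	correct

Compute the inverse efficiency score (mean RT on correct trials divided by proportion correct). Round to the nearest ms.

Correct trials (n=11): 436, 532, 519, 432, 388, 401, 549, 457, 618, 570, 426
Mean correct RT = 5328/11 = 484.3636 ms
Proportion correct = 11/13
IES = 484.3636 / (11/13) = 572.430 ms

572 ms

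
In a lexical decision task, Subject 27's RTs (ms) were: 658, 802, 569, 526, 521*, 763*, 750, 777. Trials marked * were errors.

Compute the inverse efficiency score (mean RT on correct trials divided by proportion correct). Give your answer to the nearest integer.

Correct trials (n=6): 658, 802, 569, 526, 750, 777
Mean correct RT = 4082/6 = 680.3333 ms
Proportion correct = 6/8
IES = 680.3333 / (6/8) = 907.111 ms

907 ms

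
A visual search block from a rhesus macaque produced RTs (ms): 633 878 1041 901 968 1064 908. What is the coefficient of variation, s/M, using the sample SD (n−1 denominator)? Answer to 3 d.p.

0.156

n = 7, Σ = 6393, M = 913.2857
Σ(x−M)² = 122003.429; s = √(122003.429/6) = 142.5970
CV = 142.5970 / 913.2857 = 0.15614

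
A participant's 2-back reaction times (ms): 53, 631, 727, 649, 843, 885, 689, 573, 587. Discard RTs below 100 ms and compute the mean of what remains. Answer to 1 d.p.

698.0 ms

Excluded: 53
Retained (n=8): Σ = 5584
Mean = 5584/8 = 698.0000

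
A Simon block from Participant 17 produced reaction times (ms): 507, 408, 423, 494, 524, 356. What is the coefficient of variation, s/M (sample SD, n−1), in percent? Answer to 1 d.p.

n = 6, Σ = 2712, M = 452.0000
Σ(x−M)² = 21966.000; s = √(21966.000/5) = 66.2812
CV = 66.2812 / 452.0000 = 0.14664 = 14.664%

14.7%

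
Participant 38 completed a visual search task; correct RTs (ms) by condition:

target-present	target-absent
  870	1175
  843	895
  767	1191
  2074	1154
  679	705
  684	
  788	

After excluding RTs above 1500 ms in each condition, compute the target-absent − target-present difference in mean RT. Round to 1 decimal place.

target-present: exclude 2074
M(target-present) = 4631/6 = 771.833
M(target-absent) = 5120/5 = 1024.000
Difference = 1024.000 − 771.833 = 252.167 ms

252.2 ms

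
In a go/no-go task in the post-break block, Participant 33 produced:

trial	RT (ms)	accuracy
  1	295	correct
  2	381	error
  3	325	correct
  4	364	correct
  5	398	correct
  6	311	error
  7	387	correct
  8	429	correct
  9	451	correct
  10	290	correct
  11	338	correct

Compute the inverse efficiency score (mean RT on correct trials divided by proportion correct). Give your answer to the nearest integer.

Correct trials (n=9): 295, 325, 364, 398, 387, 429, 451, 290, 338
Mean correct RT = 3277/9 = 364.1111 ms
Proportion correct = 9/11
IES = 364.1111 / (9/11) = 445.025 ms

445 ms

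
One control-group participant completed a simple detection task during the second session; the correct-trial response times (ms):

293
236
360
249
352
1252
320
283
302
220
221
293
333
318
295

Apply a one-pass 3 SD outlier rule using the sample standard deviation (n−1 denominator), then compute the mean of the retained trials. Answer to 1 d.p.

n = 15, ΣRT = 5327, M = 355.133
Σ(x−M)² = 888579.73; s = √(888579.73/14) = 251.932
Cutoffs: 355.133 ± 3·251.932 → [-400.7, 1110.9]
Outside: 1252 → excluded.
Retained (n=14): Σ = 4075, mean = 4075/14 = 291.071

291.1 ms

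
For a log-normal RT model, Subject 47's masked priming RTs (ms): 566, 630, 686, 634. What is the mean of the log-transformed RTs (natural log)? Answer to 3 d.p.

ln(RT): 6.3386, 6.4457, 6.5309, 6.4520
Σ ln(RT) = 25.7672
Mean = 25.7672/4 = 6.44181

6.442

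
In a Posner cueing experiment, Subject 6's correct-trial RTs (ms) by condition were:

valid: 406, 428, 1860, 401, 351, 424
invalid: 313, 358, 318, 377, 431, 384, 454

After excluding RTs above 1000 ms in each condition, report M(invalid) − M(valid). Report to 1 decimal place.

valid: exclude 1860
M(valid) = 2010/5 = 402.000
M(invalid) = 2635/7 = 376.429
Difference = 376.429 − 402.000 = -25.571 ms

-25.6 ms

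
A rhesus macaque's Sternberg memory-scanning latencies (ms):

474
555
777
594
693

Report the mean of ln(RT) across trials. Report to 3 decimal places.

ln(RT): 6.1612, 6.3190, 6.6554, 6.3869, 6.5410
Σ ln(RT) = 32.0635
Mean = 32.0635/5 = 6.41271

6.413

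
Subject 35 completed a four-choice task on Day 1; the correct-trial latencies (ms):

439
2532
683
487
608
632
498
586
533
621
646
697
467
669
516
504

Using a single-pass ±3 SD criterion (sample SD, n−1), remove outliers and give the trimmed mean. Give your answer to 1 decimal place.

n = 16, ΣRT = 11118, M = 694.875
Σ(x−M)² = 3701047.75; s = √(3701047.75/15) = 496.726
Cutoffs: 694.875 ± 3·496.726 → [-795.3, 2185.1]
Outside: 2532 → excluded.
Retained (n=15): Σ = 8586, mean = 8586/15 = 572.400

572.4 ms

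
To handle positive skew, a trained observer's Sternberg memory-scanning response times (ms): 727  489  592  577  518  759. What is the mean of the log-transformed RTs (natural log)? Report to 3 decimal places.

ln(RT): 6.5889, 6.1924, 6.3835, 6.3578, 6.2500, 6.6320
Σ ln(RT) = 38.4046
Mean = 38.4046/6 = 6.40077

6.401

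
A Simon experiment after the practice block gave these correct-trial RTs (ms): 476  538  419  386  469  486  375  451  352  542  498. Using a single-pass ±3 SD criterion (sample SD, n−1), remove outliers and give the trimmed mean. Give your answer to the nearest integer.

n = 11, ΣRT = 4992, M = 453.818
Σ(x−M)² = 40971.64; s = √(40971.64/10) = 64.009
Cutoffs: 453.818 ± 3·64.009 → [261.8, 645.8]
No RTs fall outside the cutoffs; all 11 retained. Mean = 4992/11 = 453.818

454 ms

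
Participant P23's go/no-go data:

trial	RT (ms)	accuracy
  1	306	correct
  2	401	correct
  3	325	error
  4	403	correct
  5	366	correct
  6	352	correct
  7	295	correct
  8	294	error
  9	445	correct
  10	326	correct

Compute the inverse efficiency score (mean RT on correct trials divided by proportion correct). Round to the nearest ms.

452 ms

Correct trials (n=8): 306, 401, 403, 366, 352, 295, 445, 326
Mean correct RT = 2894/8 = 361.7500 ms
Proportion correct = 8/10
IES = 361.7500 / (8/10) = 452.188 ms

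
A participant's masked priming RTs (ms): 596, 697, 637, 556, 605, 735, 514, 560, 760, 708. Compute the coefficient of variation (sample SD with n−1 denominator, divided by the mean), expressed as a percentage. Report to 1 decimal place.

n = 10, Σ = 6368, M = 636.8000
Σ(x−M)² = 63697.600; s = √(63697.600/9) = 84.1279
CV = 84.1279 / 636.8000 = 0.13211 = 13.211%

13.2%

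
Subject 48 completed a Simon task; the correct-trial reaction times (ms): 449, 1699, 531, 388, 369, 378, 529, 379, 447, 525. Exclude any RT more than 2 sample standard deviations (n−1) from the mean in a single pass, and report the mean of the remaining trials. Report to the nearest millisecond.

n = 10, ΣRT = 5694, M = 569.400
Σ(x−M)² = 1456504.40; s = √(1456504.40/9) = 402.286
Cutoffs: 569.400 ± 2·402.286 → [-235.2, 1374.0]
Outside: 1699 → excluded.
Retained (n=9): Σ = 3995, mean = 3995/9 = 443.889

444 ms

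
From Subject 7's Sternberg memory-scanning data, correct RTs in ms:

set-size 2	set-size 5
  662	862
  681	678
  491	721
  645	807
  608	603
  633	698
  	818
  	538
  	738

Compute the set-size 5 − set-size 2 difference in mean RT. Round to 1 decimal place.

98.1 ms

M(set-size 2) = 3720/6 = 620.000
M(set-size 5) = 6463/9 = 718.111
Difference = 718.111 − 620.000 = 98.111 ms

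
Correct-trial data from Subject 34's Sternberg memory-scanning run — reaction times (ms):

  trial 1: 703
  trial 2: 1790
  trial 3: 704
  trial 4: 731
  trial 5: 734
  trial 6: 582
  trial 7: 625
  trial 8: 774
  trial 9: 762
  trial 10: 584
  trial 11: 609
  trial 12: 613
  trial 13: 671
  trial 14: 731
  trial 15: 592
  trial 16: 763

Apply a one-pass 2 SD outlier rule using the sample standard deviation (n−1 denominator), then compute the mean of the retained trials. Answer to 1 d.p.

678.5 ms

n = 16, ΣRT = 11968, M = 748.000
Σ(x−M)² = 1228988.00; s = √(1228988.00/15) = 286.239
Cutoffs: 748.000 ± 2·286.239 → [175.5, 1320.5]
Outside: 1790 → excluded.
Retained (n=15): Σ = 10178, mean = 10178/15 = 678.533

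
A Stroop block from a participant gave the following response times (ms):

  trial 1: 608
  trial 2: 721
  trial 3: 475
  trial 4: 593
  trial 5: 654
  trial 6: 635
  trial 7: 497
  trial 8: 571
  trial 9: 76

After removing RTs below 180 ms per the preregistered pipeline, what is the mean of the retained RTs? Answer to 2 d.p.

Excluded: 76
Retained (n=8): Σ = 4754
Mean = 4754/8 = 594.2500

594.25 ms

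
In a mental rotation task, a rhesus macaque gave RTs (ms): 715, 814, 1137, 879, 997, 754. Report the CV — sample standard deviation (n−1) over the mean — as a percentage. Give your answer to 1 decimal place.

18.1%

n = 6, Σ = 5296, M = 882.6667
Σ(x−M)² = 127153.333; s = √(127153.333/5) = 159.4700
CV = 159.4700 / 882.6667 = 0.18067 = 18.067%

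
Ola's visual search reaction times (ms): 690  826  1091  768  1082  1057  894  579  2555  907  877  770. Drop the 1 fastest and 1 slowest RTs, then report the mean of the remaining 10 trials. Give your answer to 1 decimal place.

896.2 ms

Sorted: 579, 690, 768, 770, 826, 877, 894, 907, 1057, 1082, 1091, 2555
Drop lowest 1 (579) and highest 1 (2555)
Remaining (n=10): Σ = 8962, mean = 8962/10 = 896.200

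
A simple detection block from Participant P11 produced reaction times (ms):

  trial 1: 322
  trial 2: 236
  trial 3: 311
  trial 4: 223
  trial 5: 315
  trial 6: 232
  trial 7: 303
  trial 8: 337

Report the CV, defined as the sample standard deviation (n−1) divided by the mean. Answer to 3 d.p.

n = 8, Σ = 2279, M = 284.8750
Σ(x−M)² = 15026.875; s = √(15026.875/7) = 46.3325
CV = 46.3325 / 284.8750 = 0.16264

0.163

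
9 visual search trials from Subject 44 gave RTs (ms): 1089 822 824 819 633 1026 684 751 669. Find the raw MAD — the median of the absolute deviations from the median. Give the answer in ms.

Sorted: 633, 669, 684, 751, 819, 822, 824, 1026, 1089 → median = 819
|x − 819|: 270, 3, 5, 0, 186, 207, 135, 68, 150
Sorted deviations: 0, 3, 5, 68, 135, 150, 186, 207, 270 → MAD = 135

135 ms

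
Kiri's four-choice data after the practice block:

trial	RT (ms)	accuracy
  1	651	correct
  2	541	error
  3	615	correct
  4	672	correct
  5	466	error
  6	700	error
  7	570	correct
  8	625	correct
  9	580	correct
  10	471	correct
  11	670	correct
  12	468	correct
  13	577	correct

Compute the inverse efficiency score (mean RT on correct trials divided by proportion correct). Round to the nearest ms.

Correct trials (n=10): 651, 615, 672, 570, 625, 580, 471, 670, 468, 577
Mean correct RT = 5899/10 = 589.9000 ms
Proportion correct = 10/13
IES = 589.9000 / (10/13) = 766.870 ms

767 ms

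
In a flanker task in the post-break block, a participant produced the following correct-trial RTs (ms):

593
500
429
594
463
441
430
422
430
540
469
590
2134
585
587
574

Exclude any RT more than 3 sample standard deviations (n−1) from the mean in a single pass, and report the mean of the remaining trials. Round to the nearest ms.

n = 16, ΣRT = 9781, M = 611.312
Σ(x−M)² = 2545899.44; s = √(2545899.44/15) = 411.979
Cutoffs: 611.312 ± 3·411.979 → [-624.6, 1847.2]
Outside: 2134 → excluded.
Retained (n=15): Σ = 7647, mean = 7647/15 = 509.800

510 ms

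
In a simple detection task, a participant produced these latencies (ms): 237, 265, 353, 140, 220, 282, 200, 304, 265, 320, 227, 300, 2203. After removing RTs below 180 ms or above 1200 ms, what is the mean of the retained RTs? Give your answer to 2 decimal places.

270.27 ms

Excluded: 140, 2203
Retained (n=11): Σ = 2973
Mean = 2973/11 = 270.2727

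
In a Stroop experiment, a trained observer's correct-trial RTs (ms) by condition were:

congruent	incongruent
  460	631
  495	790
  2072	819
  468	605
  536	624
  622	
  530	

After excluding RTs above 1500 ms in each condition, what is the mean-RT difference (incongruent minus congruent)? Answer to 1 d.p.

175.3 ms

congruent: exclude 2072
M(congruent) = 3111/6 = 518.500
M(incongruent) = 3469/5 = 693.800
Difference = 693.800 − 518.500 = 175.300 ms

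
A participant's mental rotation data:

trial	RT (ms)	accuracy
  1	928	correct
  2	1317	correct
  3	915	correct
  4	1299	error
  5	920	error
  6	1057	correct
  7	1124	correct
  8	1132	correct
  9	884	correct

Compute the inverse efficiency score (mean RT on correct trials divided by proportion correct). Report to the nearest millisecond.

Correct trials (n=7): 928, 1317, 915, 1057, 1124, 1132, 884
Mean correct RT = 7357/7 = 1051.0000 ms
Proportion correct = 7/9
IES = 1051.0000 / (7/9) = 1351.286 ms

1351 ms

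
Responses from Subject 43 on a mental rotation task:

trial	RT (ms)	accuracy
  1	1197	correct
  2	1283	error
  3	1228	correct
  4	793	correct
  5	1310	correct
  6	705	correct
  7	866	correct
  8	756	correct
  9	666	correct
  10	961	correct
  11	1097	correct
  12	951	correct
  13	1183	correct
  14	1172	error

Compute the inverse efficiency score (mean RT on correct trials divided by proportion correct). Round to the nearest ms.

Correct trials (n=12): 1197, 1228, 793, 1310, 705, 866, 756, 666, 961, 1097, 951, 1183
Mean correct RT = 11713/12 = 976.0833 ms
Proportion correct = 12/14
IES = 976.0833 / (12/14) = 1138.764 ms

1139 ms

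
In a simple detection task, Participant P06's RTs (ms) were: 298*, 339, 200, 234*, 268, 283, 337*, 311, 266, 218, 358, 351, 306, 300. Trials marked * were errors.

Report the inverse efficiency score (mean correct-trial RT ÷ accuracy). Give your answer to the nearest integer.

Correct trials (n=11): 339, 200, 268, 283, 311, 266, 218, 358, 351, 306, 300
Mean correct RT = 3200/11 = 290.9091 ms
Proportion correct = 11/14
IES = 290.9091 / (11/14) = 370.248 ms

370 ms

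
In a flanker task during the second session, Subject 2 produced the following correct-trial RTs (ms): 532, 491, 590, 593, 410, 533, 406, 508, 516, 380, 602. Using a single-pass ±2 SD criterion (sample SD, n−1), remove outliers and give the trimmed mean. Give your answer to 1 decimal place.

n = 11, ΣRT = 5561, M = 505.545
Σ(x−M)² = 60664.73; s = √(60664.73/10) = 77.888
Cutoffs: 505.545 ± 2·77.888 → [349.8, 661.3]
No RTs fall outside the cutoffs; all 11 retained. Mean = 5561/11 = 505.545

505.5 ms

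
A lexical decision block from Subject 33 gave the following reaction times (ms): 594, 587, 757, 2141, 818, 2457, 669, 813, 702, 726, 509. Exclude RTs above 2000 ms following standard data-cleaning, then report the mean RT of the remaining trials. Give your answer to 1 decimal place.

Excluded: 2141, 2457
Retained (n=9): Σ = 6175
Mean = 6175/9 = 686.1111

686.1 ms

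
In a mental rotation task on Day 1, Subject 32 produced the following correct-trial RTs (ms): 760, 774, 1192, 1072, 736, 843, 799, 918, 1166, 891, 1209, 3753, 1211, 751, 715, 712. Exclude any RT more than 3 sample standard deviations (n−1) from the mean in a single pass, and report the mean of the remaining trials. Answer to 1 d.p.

916.6 ms

n = 16, ΣRT = 17502, M = 1093.875
Σ(x−M)² = 8084011.75; s = √(8084011.75/15) = 734.121
Cutoffs: 1093.875 ± 3·734.121 → [-1108.5, 3296.2]
Outside: 3753 → excluded.
Retained (n=15): Σ = 13749, mean = 13749/15 = 916.600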